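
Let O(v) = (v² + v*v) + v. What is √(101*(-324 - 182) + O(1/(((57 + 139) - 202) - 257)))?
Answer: 5*I*√141398047/263 ≈ 226.07*I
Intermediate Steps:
O(v) = v + 2*v² (O(v) = (v² + v²) + v = 2*v² + v = v + 2*v²)
√(101*(-324 - 182) + O(1/(((57 + 139) - 202) - 257))) = √(101*(-324 - 182) + (1 + 2/(((57 + 139) - 202) - 257))/(((57 + 139) - 202) - 257)) = √(101*(-506) + (1 + 2/((196 - 202) - 257))/((196 - 202) - 257)) = √(-51106 + (1 + 2/(-6 - 257))/(-6 - 257)) = √(-51106 + (1 + 2/(-263))/(-263)) = √(-51106 - (1 + 2*(-1/263))/263) = √(-51106 - (1 - 2/263)/263) = √(-51106 - 1/263*261/263) = √(-51106 - 261/69169) = √(-3534951175/69169) = 5*I*√141398047/263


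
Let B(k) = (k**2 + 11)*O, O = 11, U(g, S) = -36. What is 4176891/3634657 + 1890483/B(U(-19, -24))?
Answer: 6931308431238/52255463689 ≈ 132.64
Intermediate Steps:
B(k) = 121 + 11*k**2 (B(k) = (k**2 + 11)*11 = (11 + k**2)*11 = 121 + 11*k**2)
4176891/3634657 + 1890483/B(U(-19, -24)) = 4176891/3634657 + 1890483/(121 + 11*(-36)**2) = 4176891*(1/3634657) + 1890483/(121 + 11*1296) = 4176891/3634657 + 1890483/(121 + 14256) = 4176891/3634657 + 1890483/14377 = 6931308431238/52255463689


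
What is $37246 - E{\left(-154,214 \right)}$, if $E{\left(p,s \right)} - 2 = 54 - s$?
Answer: $37404$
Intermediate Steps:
$E{\left(p,s \right)} = 56 - s$ ($E{\left(p,s \right)} = 2 - \left(-54 + s\right) = 56 - s$)
$37246 - E{\left(-154,214 \right)} = 37246 - \left(56 - 214\right) = 37246 - -158 = 37246 + 158 = 37404$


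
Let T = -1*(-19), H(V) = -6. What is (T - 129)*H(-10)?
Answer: 660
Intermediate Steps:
T = 19
(T - 129)*H(-10) = (19 - 129)*(-6) = -110*(-6) = 660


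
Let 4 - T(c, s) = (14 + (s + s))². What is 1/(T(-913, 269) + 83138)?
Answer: -1/221562 ≈ -4.5134e-6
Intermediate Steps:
T(c, s) = 4 - (14 + 2*s)² (T(c, s) = 4 - (14 + (s + s))² = 4 - (14 + 2*s)²)
1/(T(-913, 269) + 83138) = 1/((4 - 4*(7 + 269)²) + 83138) = 1/((4 - 4*276²) + 83138) = 1/((4 - 4*76176) + 83138) = 1/((4 - 304704) + 83138) = 1/(-304700 + 83138) = 1/(-221562) = -1/221562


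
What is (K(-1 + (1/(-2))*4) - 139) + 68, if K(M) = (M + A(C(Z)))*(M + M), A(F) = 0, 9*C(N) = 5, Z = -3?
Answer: -53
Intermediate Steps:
C(N) = 5/9 (C(N) = (⅑)*5 = 5/9)
K(M) = 2*M² (K(M) = (M + 0)*(M + M) = M*(2*M) = 2*M²)
(K(-1 + (1/(-2))*4) - 139) + 68 = (2*(-1 + (1/(-2))*4)² - 139) + 68 = (2*(-1 + (1*(-½))*4)² - 139) + 68 = (2*(-1 - ½*4)² - 139) + 68 = (2*(-1 - 2)² - 139) + 68 = (2*(-3)² - 139) + 68 = (2*9 - 139) + 68 = (18 - 139) + 68 = -121 + 68 = -53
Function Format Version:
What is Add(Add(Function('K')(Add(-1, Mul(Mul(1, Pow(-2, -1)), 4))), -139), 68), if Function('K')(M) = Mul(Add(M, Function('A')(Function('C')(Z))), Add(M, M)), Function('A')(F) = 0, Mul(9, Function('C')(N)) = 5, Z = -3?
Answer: -53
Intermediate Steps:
Function('C')(N) = Rational(5, 9) (Function('C')(N) = Mul(Rational(1, 9), 5) = Rational(5, 9))
Function('K')(M) = Mul(2, Pow(M, 2)) (Function('K')(M) = Mul(Add(M, 0), Add(M, M)) = Mul(M, Mul(2, M)) = Mul(2, Pow(M, 2)))
Add(Add(Function('K')(Add(-1, Mul(Mul(1, Pow(-2, -1)), 4))), -139), 68) = Add(Add(Mul(2, Pow(Add(-1, Mul(Mul(1, Pow(-2, -1)), 4)), 2)), -139), 68) = Add(Add(Mul(2, Pow(Add(-1, Mul(Mul(1, Rational(-1, 2)), 4)), 2)), -139), 68) = Add(Add(Mul(2, Pow(Add(-1, Mul(Rational(-1, 2), 4)), 2)), -139), 68) = Add(Add(Mul(2, Pow(Add(-1, -2), 2)), -139), 68) = Add(Add(Mul(2, Pow(-3, 2)), -139), 68) = Add(Add(Mul(2, 9), -139), 68) = Add(Add(18, -139), 68) = Add(-121, 68) = -53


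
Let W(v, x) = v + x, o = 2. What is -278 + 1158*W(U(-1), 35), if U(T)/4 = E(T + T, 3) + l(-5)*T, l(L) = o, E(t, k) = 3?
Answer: 44884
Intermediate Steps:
l(L) = 2
U(T) = 12 + 8*T (U(T) = 4*(3 + 2*T) = 12 + 8*T)
-278 + 1158*W(U(-1), 35) = -278 + 1158*((12 + 8*(-1)) + 35) = -278 + 1158*((12 - 8) + 35) = -278 + 1158*(4 + 35) = -278 + 1158*39 = -278 + 45162 = 44884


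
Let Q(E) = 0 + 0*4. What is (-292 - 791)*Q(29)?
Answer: 0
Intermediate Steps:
Q(E) = 0 (Q(E) = 0 + 0 = 0)
(-292 - 791)*Q(29) = (-292 - 791)*0 = -1083*0 = 0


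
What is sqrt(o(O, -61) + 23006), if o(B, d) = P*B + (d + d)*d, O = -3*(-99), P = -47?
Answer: sqrt(16489) ≈ 128.41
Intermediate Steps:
O = 297
o(B, d) = -47*B + 2*d**2 (o(B, d) = -47*B + (d + d)*d = -47*B + (2*d)*d = -47*B + 2*d**2)
sqrt(o(O, -61) + 23006) = sqrt((-47*297 + 2*(-61)**2) + 23006) = sqrt((-13959 + 2*3721) + 23006) = sqrt((-13959 + 7442) + 23006) = sqrt(-6517 + 23006) = sqrt(16489)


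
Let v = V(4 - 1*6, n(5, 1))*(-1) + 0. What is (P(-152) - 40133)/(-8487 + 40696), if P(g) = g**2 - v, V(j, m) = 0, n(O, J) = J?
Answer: -17029/32209 ≈ -0.52870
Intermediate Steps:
v = 0 (v = 0*(-1) + 0 = 0 + 0 = 0)
P(g) = g**2 (P(g) = g**2 - 1*0 = g**2 + 0 = g**2)
(P(-152) - 40133)/(-8487 + 40696) = ((-152)**2 - 40133)/(-8487 + 40696) = (23104 - 40133)/32209 = -17029*1/32209 = -17029/32209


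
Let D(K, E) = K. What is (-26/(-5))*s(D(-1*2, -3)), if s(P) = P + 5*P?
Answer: -312/5 ≈ -62.400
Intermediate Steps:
s(P) = 6*P
(-26/(-5))*s(D(-1*2, -3)) = (-26/(-5))*(6*(-1*2)) = (-26*(-1/5))*(6*(-2)) = (26/5)*(-12) = -312/5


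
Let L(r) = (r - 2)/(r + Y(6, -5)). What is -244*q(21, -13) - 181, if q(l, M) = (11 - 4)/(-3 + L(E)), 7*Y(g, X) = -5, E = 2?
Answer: 1165/3 ≈ 388.33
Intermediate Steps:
Y(g, X) = -5/7 (Y(g, X) = (⅐)*(-5) = -5/7)
L(r) = (-2 + r)/(-5/7 + r) (L(r) = (r - 2)/(r - 5/7) = (-2 + r)/(-5/7 + r))
q(l, M) = -7/3 (q(l, M) = (11 - 4)/(-3 + 7*(-2 + 2)/(-5 + 7*2)) = 7/(-3 + 7*0/(-5 + 14)) = 7/(-3 + 7*0/9) = 7/(-3 + 7*(⅑)*0) = 7/(-3 + 0) = 7/(-3) = 7*(-⅓) = -7/3)
-244*q(21, -13) - 181 = -244*(-7/3) - 181 = 1708/3 - 181 = 1165/3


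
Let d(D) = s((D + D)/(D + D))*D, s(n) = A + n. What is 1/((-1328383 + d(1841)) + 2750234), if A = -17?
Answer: 1/1392395 ≈ 7.1819e-7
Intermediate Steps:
s(n) = -17 + n
d(D) = -16*D (d(D) = (-17 + (D + D)/(D + D))*D = (-17 + (2*D)/((2*D)))*D = (-17 + (2*D)*(1/(2*D)))*D = (-17 + 1)*D = -16*D)
1/((-1328383 + d(1841)) + 2750234) = 1/((-1328383 - 16*1841) + 2750234) = 1/((-1328383 - 29456) + 2750234) = 1/(-1357839 + 2750234) = 1/1392395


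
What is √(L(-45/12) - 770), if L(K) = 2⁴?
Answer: I*√754 ≈ 27.459*I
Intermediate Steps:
L(K) = 16
√(L(-45/12) - 770) = √(16 - 770) = √(-754) = I*√754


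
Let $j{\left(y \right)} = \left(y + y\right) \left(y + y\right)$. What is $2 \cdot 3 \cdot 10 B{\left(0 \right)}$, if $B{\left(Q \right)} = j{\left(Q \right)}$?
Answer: $0$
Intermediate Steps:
$j{\left(y \right)} = 4 y^{2}$ ($j{\left(y \right)} = 2 y 2 y = 4 y^{2}$)
$B{\left(Q \right)} = 4 Q^{2}$
$2 \cdot 3 \cdot 10 B{\left(0 \right)} = 2 \cdot 3 \cdot 10 \cdot 4 \cdot 0^{2} = 6 \cdot 10 \cdot 4 \cdot 0 = 60 \cdot 0 = 0$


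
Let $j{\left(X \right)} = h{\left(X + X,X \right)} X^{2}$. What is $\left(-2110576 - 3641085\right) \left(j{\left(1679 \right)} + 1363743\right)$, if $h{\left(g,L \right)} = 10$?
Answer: $-169985469198133$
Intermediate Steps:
$j{\left(X \right)} = 10 X^{2}$
$\left(-2110576 - 3641085\right) \left(j{\left(1679 \right)} + 1363743\right) = \left(-2110576 - 3641085\right) \left(10 \cdot 1679^{2} + 1363743\right) = - 5751661 \left(10 \cdot 2819041 + 1363743\right) = - 5751661 \left(28190410 + 1363743\right) = \left(-5751661\right) 29554153 = -169985469198133$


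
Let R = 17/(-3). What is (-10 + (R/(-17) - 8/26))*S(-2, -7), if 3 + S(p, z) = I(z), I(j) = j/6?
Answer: 9725/234 ≈ 41.560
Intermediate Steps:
R = -17/3 (R = 17*(-⅓) = -17/3 ≈ -5.6667)
I(j) = j/6 (I(j) = j*(⅙) = j/6)
S(p, z) = -3 + z/6
(-10 + (R/(-17) - 8/26))*S(-2, -7) = (-10 + (-17/3/(-17) - 8/26))*(-3 + (⅙)*(-7)) = (-10 + (-17/3*(-1/17) - 8*1/26))*(-3 - 7/6) = (-10 + (⅓ - 4/13))*(-25/6) = (-10 + 1/39)*(-25/6) = -389/39*(-25/6) = 9725/234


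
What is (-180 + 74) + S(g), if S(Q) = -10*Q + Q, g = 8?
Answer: -178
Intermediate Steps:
S(Q) = -9*Q
(-180 + 74) + S(g) = (-180 + 74) - 9*8 = -106 - 72 = -178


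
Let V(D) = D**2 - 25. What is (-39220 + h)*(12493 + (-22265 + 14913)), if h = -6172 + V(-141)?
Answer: -131280576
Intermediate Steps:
V(D) = -25 + D**2
h = 13684 (h = -6172 + (-25 + (-141)**2) = -6172 + (-25 + 19881) = -6172 + 19856 = 13684)
(-39220 + h)*(12493 + (-22265 + 14913)) = (-39220 + 13684)*(12493 + (-22265 + 14913)) = -25536*(12493 - 7352) = -25536*5141 = -131280576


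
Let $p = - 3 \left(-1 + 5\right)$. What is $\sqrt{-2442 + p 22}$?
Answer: $i \sqrt{2706} \approx 52.019 i$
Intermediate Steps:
$p = -12$ ($p = \left(-3\right) 4 = -12$)
$\sqrt{-2442 + p 22} = \sqrt{-2442 - 264} = \sqrt{-2706} = i \sqrt{2706}$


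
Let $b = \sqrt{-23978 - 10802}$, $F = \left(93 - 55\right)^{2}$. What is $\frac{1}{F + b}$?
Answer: $\frac{361}{529979} - \frac{i \sqrt{8695}}{1059958} \approx 0.00068116 - 8.7972 \cdot 10^{-5} i$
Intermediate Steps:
$F = 1444$ ($F = 38^{2} = 1444$)
$b = 2 i \sqrt{8695}$ ($b = \sqrt{-34780} = 2 i \sqrt{8695} \approx 186.49 i$)
$\frac{1}{F + b} = \frac{1}{1444 + 2 i \sqrt{8695}}$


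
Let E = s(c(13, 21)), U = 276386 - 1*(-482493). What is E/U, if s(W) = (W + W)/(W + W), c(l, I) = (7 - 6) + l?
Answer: 1/758879 ≈ 1.3177e-6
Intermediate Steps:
c(l, I) = 1 + l
U = 758879 (U = 276386 + 482493 = 758879)
s(W) = 1 (s(W) = (2*W)/((2*W)) = (2*W)*(1/(2*W)) = 1)
E = 1
E/U = 1/758879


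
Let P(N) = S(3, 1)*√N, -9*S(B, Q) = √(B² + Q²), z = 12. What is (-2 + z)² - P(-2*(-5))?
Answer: 910/9 ≈ 101.11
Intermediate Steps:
S(B, Q) = -√(B² + Q²)/9
P(N) = -√10*√N/9 (P(N) = (-√(3² + 1²)/9)*√N = (-√(9 + 1)/9)*√N = (-√10/9)*√N = -√10*√N/9)
(-2 + z)² - P(-2*(-5)) = (-2 + 12)² - (-1)*√10*√(-2*(-5))/9 = 10² - (-1)*√10*√10/9 = 100 - 1*(-10/9) = 100 + 10/9 = 910/9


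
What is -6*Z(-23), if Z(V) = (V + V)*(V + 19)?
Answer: -1104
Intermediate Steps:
Z(V) = 2*V*(19 + V) (Z(V) = (2*V)*(19 + V) = 2*V*(19 + V))
-6*Z(-23) = -12*(-23)*(19 - 23) = -12*(-23)*(-4) = -6*184 = -1104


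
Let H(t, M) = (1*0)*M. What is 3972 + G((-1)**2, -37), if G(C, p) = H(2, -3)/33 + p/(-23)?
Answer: 91393/23 ≈ 3973.6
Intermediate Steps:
H(t, M) = 0 (H(t, M) = 0*M = 0)
G(C, p) = -p/23 (G(C, p) = 0/33 + p/(-23) = 0*(1/33) + p*(-1/23) = 0 - p/23 = -p/23)
3972 + G((-1)**2, -37) = 3972 - 1/23*(-37) = 3972 + 37/23 = 91393/23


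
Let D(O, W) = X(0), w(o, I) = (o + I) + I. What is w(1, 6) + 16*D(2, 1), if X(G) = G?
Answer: 13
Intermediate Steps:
w(o, I) = o + 2*I (w(o, I) = (I + o) + I = o + 2*I)
D(O, W) = 0
w(1, 6) + 16*D(2, 1) = (1 + 2*6) + 16*0 = (1 + 12) + 0 = 13 + 0 = 13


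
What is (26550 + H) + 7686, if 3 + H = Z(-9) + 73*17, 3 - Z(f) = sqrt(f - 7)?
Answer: 35477 - 4*I ≈ 35477.0 - 4.0*I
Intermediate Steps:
Z(f) = 3 - sqrt(-7 + f) (Z(f) = 3 - sqrt(f - 7) = 3 - sqrt(-7 + f))
H = 1241 - 4*I (H = -3 + ((3 - sqrt(-7 - 9)) + 73*17) = -3 + ((3 - sqrt(-16)) + 1241) = -3 + ((3 - 4*I) + 1241) = -3 + (1244 - 4*I) = 1241 - 4*I ≈ 1241.0 - 4.0*I)
(26550 + H) + 7686 = (26550 + (1241 - 4*I)) + 7686 = (27791 - 4*I) + 7686 = 35477 - 4*I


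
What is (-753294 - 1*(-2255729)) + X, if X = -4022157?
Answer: -2519722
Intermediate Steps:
(-753294 - 1*(-2255729)) + X = (-753294 - 1*(-2255729)) - 4022157 = (-753294 + 2255729) - 4022157 = 1502435 - 4022157 = -2519722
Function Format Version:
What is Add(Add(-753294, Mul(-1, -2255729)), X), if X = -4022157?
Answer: -2519722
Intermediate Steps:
Add(Add(-753294, Mul(-1, -2255729)), X) = Add(Add(-753294, Mul(-1, -2255729)), -4022157) = Add(Add(-753294, 2255729), -4022157) = Add(1502435, -4022157) = -2519722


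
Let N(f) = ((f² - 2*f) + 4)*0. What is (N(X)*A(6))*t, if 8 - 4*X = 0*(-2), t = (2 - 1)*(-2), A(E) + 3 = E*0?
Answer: 0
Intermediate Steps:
A(E) = -3 (A(E) = -3 + E*0 = -3 + 0 = -3)
t = -2 (t = 1*(-2) = -2)
X = 2 (X = 2 - 0*(-2) = 2 - ¼*0 = 2 + 0 = 2)
N(f) = 0 (N(f) = (4 + f² - 2*f)*0 = 0)
(N(X)*A(6))*t = (0*(-3))*(-2) = 0*(-2) = 0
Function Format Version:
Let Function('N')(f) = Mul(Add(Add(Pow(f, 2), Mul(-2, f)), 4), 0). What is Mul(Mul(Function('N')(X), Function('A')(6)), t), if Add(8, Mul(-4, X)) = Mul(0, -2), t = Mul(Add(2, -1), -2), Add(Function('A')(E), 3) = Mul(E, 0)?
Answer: 0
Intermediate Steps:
Function('A')(E) = -3 (Function('A')(E) = Add(-3, Mul(E, 0)) = Add(-3, 0) = -3)
t = -2 (t = Mul(1, -2) = -2)
X = 2 (X = Add(2, Mul(Rational(-1, 4), Mul(0, -2))) = Add(2, Mul(Rational(-1, 4), 0)) = Add(2, 0) = 2)
Function('N')(f) = 0 (Function('N')(f) = Mul(Add(4, Pow(f, 2), Mul(-2, f)), 0) = 0)
Mul(Mul(Function('N')(X), Function('A')(6)), t) = Mul(Mul(0, -3), -2) = Mul(0, -2) = 0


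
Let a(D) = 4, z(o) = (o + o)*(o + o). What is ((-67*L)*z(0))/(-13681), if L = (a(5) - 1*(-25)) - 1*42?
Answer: 0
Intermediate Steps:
z(o) = 4*o² (z(o) = (2*o)*(2*o) = 4*o²)
L = -13 (L = (4 - 1*(-25)) - 1*42 = (4 + 25) - 42 = 29 - 42 = -13)
((-67*L)*z(0))/(-13681) = ((-67*(-13))*(4*0²))/(-13681) = (871*(4*0))*(-1/13681) = (871*0)*(-1/13681) = 0*(-1/13681) = 0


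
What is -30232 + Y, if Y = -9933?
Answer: -40165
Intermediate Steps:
-30232 + Y = -30232 - 9933 = -40165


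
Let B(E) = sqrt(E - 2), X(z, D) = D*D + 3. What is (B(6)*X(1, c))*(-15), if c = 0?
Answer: -90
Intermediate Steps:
X(z, D) = 3 + D**2 (X(z, D) = D**2 + 3 = 3 + D**2)
B(E) = sqrt(-2 + E)
(B(6)*X(1, c))*(-15) = (sqrt(-2 + 6)*(3 + 0**2))*(-15) = (sqrt(4)*(3 + 0))*(-15) = (2*3)*(-15) = 6*(-15) = -90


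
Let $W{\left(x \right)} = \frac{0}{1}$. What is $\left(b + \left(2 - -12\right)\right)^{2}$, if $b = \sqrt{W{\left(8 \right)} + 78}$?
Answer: $\left(14 + \sqrt{78}\right)^{2} \approx 521.29$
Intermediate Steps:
$W{\left(x \right)} = 0$ ($W{\left(x \right)} = 0 \cdot 1 = 0$)
$b = \sqrt{78}$ ($b = \sqrt{0 + 78} = \sqrt{78} \approx 8.8318$)
$\left(b + \left(2 - -12\right)\right)^{2} = \left(\sqrt{78} + \left(2 - -12\right)\right)^{2} = \left(\sqrt{78} + \left(2 + 12\right)\right)^{2} = \left(\sqrt{78} + 14\right)^{2} = \left(14 + \sqrt{78}\right)^{2}$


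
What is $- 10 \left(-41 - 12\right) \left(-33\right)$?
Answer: $-17490$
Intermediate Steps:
$- 10 \left(-41 - 12\right) \left(-33\right) = - 10 \left(\left(-53\right) \left(-33\right)\right) = \left(-10\right) 1749 = -17490$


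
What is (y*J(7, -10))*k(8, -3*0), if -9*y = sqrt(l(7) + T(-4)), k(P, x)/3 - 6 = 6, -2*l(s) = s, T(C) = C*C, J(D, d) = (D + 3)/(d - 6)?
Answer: 25*sqrt(2)/4 ≈ 8.8388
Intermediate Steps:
J(D, d) = (3 + D)/(-6 + d)
T(C) = C**2
l(s) = -s/2
k(P, x) = 36 (k(P, x) = 18 + 3*6 = 18 + 18 = 36)
y = -5*sqrt(2)/18 (y = -sqrt(-1/2*7 + (-4)**2)/9 = -sqrt(-7/2 + 16)/9 = -5*sqrt(2)/18 ≈ -0.39284)
(y*J(7, -10))*k(8, -3*0) = ((-5*sqrt(2)/18)*((3 + 7)/(-6 - 10)))*36 = ((-5*sqrt(2)/18)*(10/(-16)))*36 = ((-5*sqrt(2)/18)*(-1/16*10))*36 = (-5*sqrt(2)/18*(-5/8))*36 = (25*sqrt(2)/144)*36 = 25*sqrt(2)/4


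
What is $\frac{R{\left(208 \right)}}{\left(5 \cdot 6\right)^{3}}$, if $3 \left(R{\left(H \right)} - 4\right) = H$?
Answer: $\frac{11}{4050} \approx 0.002716$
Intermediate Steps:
$R{\left(H \right)} = 4 + \frac{H}{3}$
$\frac{R{\left(208 \right)}}{\left(5 \cdot 6\right)^{3}} = \frac{4 + \frac{1}{3} \cdot 208}{\left(5 \cdot 6\right)^{3}} = \frac{4 + \frac{208}{3}}{30^{3}} = \frac{220}{3 \cdot 27000} = \frac{220}{3} \cdot \frac{1}{27000} = \frac{11}{4050}$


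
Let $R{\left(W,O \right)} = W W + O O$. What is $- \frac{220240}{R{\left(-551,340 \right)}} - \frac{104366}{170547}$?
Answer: $- \frac{81311602846}{71493472947} \approx -1.1373$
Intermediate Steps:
$R{\left(W,O \right)} = O^{2} + W^{2}$ ($R{\left(W,O \right)} = W^{2} + O^{2} = O^{2} + W^{2}$)
$- \frac{220240}{R{\left(-551,340 \right)}} - \frac{104366}{170547} = - \frac{220240}{340^{2} + \left(-551\right)^{2}} - \frac{104366}{170547} = - \frac{220240}{115600 + 303601} - \frac{104366}{170547} = - \frac{220240}{419201} - \frac{104366}{170547} = - \frac{81311602846}{71493472947}$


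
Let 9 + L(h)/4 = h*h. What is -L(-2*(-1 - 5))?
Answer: -540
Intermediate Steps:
L(h) = -36 + 4*h² (L(h) = -36 + 4*(h*h) = -36 + 4*h²)
-L(-2*(-1 - 5)) = -(-36 + 4*(-2*(-1 - 5))²) = -(-36 + 4*(-2*(-6))²) = -(-36 + 4*12²) = -(-36 + 4*144) = -(-36 + 576) = -1*540 = -540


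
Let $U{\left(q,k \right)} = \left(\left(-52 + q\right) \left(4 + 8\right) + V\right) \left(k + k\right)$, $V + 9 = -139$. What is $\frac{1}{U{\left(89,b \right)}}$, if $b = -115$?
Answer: $- \frac{1}{68080} \approx -1.4689 \cdot 10^{-5}$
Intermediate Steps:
$V = -148$ ($V = -9 - 139 = -148$)
$U{\left(q,k \right)} = 2 k \left(-772 + 12 q\right)$ ($U{\left(q,k \right)} = \left(\left(-52 + q\right) \left(4 + 8\right) - 148\right) \left(k + k\right) = \left(\left(-52 + q\right) 12 - 148\right) 2 k = \left(\left(-624 + 12 q\right) - 148\right) 2 k = \left(-772 + 12 q\right) 2 k = 2 k \left(-772 + 12 q\right)$)
$\frac{1}{U{\left(89,b \right)}} = \frac{1}{8 \left(-115\right) \left(-193 + 3 \cdot 89\right)} = \frac{1}{8 \left(-115\right) \left(-193 + 267\right)} = \frac{1}{8 \left(-115\right) 74} = \frac{1}{-68080} = - \frac{1}{68080}$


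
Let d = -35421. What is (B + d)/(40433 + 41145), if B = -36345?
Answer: -35883/40789 ≈ -0.87972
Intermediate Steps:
(B + d)/(40433 + 41145) = (-36345 - 35421)/(40433 + 41145) = -71766/81578 = -71766*1/81578 = -35883/40789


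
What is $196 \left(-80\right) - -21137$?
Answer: $5457$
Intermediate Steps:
$196 \left(-80\right) - -21137 = -15680 + 21137 = 5457$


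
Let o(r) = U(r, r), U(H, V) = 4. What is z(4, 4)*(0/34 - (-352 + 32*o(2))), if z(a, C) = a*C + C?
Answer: 4480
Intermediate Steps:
z(a, C) = C + C*a (z(a, C) = C*a + C = C + C*a)
o(r) = 4
z(4, 4)*(0/34 - (-352 + 32*o(2))) = (4*(1 + 4))*(0/34 - 32/(1/(4 - 11))) = (4*5)*(0*(1/34) - 32/(1/(-7))) = 20*(0 - 32/(-⅐)) = 20*(0 - 32*(-7)) = 20*(0 + 224) = 20*224 = 4480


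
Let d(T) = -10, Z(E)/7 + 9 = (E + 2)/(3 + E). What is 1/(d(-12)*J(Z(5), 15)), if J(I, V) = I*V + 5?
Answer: 4/33925 ≈ 0.00011791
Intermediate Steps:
Z(E) = -63 + 7*(2 + E)/(3 + E) (Z(E) = -63 + 7*((E + 2)/(3 + E)) = -63 + 7*((2 + E)/(3 + E)) = -63 + 7*(2 + E)/(3 + E))
J(I, V) = 5 + I*V
1/(d(-12)*J(Z(5), 15)) = 1/(-10*(5 + (7*(-25 - 8*5)/(3 + 5))*15)) = 1/(-10*(5 + (7*(-25 - 40)/8)*15)) = 1/(-10*(5 + (7*(⅛)*(-65))*15)) = 1/(-10*(5 - 455/8*15)) = 1/(-10*(5 - 6825/8)) = 1/(-10*(-6785/8)) = 1/(33925/4) = 4/33925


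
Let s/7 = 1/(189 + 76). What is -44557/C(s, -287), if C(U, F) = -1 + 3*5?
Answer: -44557/14 ≈ -3182.6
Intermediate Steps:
s = 7/265 (s = 7/(189 + 76) = 7/265 ≈ 0.026415)
C(U, F) = 14 (C(U, F) = -1 + 15 = 14)
-44557/C(s, -287) = -44557/14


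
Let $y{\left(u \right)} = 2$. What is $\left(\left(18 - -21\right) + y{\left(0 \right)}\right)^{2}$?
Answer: $1681$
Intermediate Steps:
$\left(\left(18 - -21\right) + y{\left(0 \right)}\right)^{2} = \left(\left(18 - -21\right) + 2\right)^{2} = \left(\left(18 + 21\right) + 2\right)^{2} = \left(39 + 2\right)^{2} = 41^{2} = 1681$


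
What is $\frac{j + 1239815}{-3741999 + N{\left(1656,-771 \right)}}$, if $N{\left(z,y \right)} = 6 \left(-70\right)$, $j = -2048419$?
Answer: $\frac{808604}{3742419} \approx 0.21606$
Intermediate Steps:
$N{\left(z,y \right)} = -420$
$\frac{j + 1239815}{-3741999 + N{\left(1656,-771 \right)}} = \frac{-2048419 + 1239815}{-3741999 - 420} = - \frac{808604}{-3742419} = \left(-808604\right) \left(- \frac{1}{3742419}\right) = \frac{808604}{3742419}$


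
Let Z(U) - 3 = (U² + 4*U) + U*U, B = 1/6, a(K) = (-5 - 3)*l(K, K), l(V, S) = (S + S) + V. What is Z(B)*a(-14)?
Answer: 3752/3 ≈ 1250.7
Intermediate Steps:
l(V, S) = V + 2*S (l(V, S) = 2*S + V = V + 2*S)
a(K) = -24*K (a(K) = (-5 - 3)*(K + 2*K) = -24*K)
B = ⅙ ≈ 0.16667
Z(U) = 3 + 2*U² + 4*U (Z(U) = 3 + ((U² + 4*U) + U*U) = 3 + ((U² + 4*U) + U²) = 3 + (2*U² + 4*U) = 3 + 2*U² + 4*U)
Z(B)*a(-14) = (3 + 2*(⅙)² + 4*(⅙))*(-24*(-14)) = (3 + 2*(1/36) + ⅔)*336 = (3 + 1/18 + ⅔)*336 = (67/18)*336 = 3752/3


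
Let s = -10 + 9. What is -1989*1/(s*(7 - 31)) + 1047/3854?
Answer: -1273413/15416 ≈ -82.603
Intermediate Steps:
s = -1
-1989*1/(s*(7 - 31)) + 1047/3854 = -1989*(-1/(7 - 31)) + 1047/3854 = -1989/((-24*(-1))) + 1047*(1/3854) = -1989/24 + 1047/3854 = -1989*1/24 + 1047/3854 = -663/8 + 1047/3854 = -1273413/15416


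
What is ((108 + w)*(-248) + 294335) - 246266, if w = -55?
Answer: 34925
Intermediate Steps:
((108 + w)*(-248) + 294335) - 246266 = ((108 - 55)*(-248) + 294335) - 246266 = (53*(-248) + 294335) - 246266 = (-13144 + 294335) - 246266 = 281191 - 246266 = 34925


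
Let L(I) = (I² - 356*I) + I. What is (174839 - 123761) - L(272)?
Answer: 73654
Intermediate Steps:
L(I) = I² - 355*I
(174839 - 123761) - L(272) = (174839 - 123761) - 272*(-355 + 272) = 51078 - 272*(-83) = 51078 - 1*(-22576) = 51078 + 22576 = 73654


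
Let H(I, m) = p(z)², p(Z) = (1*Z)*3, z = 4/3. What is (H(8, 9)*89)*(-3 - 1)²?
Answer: 22784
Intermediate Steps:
z = 4/3 (z = 4*(⅓) = 4/3 ≈ 1.3333)
p(Z) = 3*Z (p(Z) = Z*3 = 3*Z)
H(I, m) = 16 (H(I, m) = (3*(4/3))² = 4² = 16)
(H(8, 9)*89)*(-3 - 1)² = (16*89)*(-3 - 1)² = 1424*(-4)² = 1424*16 = 22784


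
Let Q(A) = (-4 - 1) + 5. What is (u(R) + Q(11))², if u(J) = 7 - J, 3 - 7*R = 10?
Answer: 64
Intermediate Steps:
R = -1 (R = 3/7 - ⅐*10 = 3/7 - 10/7 = -1)
Q(A) = 0 (Q(A) = -5 + 5 = 0)
(u(R) + Q(11))² = ((7 - 1*(-1)) + 0)² = ((7 + 1) + 0)² = (8 + 0)² = 8² = 64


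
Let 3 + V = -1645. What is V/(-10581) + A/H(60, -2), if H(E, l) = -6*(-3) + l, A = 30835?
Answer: 326291503/169296 ≈ 1927.3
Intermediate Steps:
V = -1648 (V = -3 - 1645 = -1648)
H(E, l) = 18 + l
V/(-10581) + A/H(60, -2) = -1648/(-10581) + 30835/(18 - 2) = -1648*(-1/10581) + 30835/16 = 1648/10581 + 30835*(1/16) = 1648/10581 + 30835/16 = 326291503/169296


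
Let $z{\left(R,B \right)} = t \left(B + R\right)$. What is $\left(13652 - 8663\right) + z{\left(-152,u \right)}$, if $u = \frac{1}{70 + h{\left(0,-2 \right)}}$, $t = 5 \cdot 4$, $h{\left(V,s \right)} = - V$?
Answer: $\frac{13645}{7} \approx 1949.3$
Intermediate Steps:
$t = 20$
$u = \frac{1}{70}$ ($u = \frac{1}{70 - 0} = \frac{1}{70 + 0} = \frac{1}{70} \approx 0.014286$)
$z{\left(R,B \right)} = 20 B + 20 R$ ($z{\left(R,B \right)} = 20 \left(B + R\right) = 20 B + 20 R$)
$\left(13652 - 8663\right) + z{\left(-152,u \right)} = \left(13652 - 8663\right) + \left(20 \cdot \frac{1}{70} + 20 \left(-152\right)\right) = 4989 + \left(\frac{2}{7} - 3040\right) = 4989 - \frac{21278}{7} = \frac{13645}{7}$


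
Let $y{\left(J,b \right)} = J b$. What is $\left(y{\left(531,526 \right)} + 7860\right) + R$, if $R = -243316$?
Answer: $43850$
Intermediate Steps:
$\left(y{\left(531,526 \right)} + 7860\right) + R = \left(531 \cdot 526 + 7860\right) - 243316 = \left(279306 + 7860\right) - 243316 = 287166 - 243316 = 43850$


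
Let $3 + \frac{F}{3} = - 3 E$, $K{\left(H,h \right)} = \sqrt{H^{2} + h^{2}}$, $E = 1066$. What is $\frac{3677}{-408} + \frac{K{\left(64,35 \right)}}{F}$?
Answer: $- \frac{3677}{408} - \frac{\sqrt{5321}}{9603} \approx -9.0199$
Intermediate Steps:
$F = -9603$ ($F = -9 + 3 \left(\left(-3\right) 1066\right) = -9 + 3 \left(-3198\right) = -9 - 9594 = -9603$)
$\frac{3677}{-408} + \frac{K{\left(64,35 \right)}}{F} = \frac{3677}{-408} + \frac{\sqrt{64^{2} + 35^{2}}}{-9603} = 3677 \left(- \frac{1}{408}\right) + \sqrt{4096 + 1225} \left(- \frac{1}{9603}\right) = - \frac{3677}{408} + \sqrt{5321} \left(- \frac{1}{9603}\right) = - \frac{3677}{408} - \frac{\sqrt{5321}}{9603}$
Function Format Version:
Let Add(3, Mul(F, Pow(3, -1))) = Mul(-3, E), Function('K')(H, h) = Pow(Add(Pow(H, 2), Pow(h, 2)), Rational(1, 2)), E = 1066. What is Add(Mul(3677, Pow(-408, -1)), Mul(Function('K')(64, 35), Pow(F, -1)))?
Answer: Add(Rational(-3677, 408), Mul(Rational(-1, 9603), Pow(5321, Rational(1, 2)))) ≈ -9.0199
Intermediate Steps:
F = -9603 (F = Add(-9, Mul(3, Mul(-3, 1066))) = Add(-9, Mul(3, -3198)) = Add(-9, -9594) = -9603)
Add(Mul(3677, Pow(-408, -1)), Mul(Function('K')(64, 35), Pow(F, -1))) = Add(Mul(3677, Pow(-408, -1)), Mul(Pow(Add(Pow(64, 2), Pow(35, 2)), Rational(1, 2)), Pow(-9603, -1))) = Add(Mul(3677, Rational(-1, 408)), Mul(Pow(Add(4096, 1225), Rational(1, 2)), Rational(-1, 9603))) = Add(Rational(-3677, 408), Mul(Pow(5321, Rational(1, 2)), Rational(-1, 9603))) = Add(Rational(-3677, 408), Mul(Rational(-1, 9603), Pow(5321, Rational(1, 2))))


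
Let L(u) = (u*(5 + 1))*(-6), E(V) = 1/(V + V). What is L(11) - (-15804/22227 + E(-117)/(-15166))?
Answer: -10393485234833/26293385196 ≈ -395.29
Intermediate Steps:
E(V) = 1/(2*V)
L(u) = -36*u (L(u) = (u*6)*(-6) = (6*u)*(-6) = -36*u)
L(11) - (-15804/22227 + E(-117)/(-15166)) = -36*11 - (-15804/22227 + ((½)/(-117))/(-15166)) = -396 - (-15804*1/22227 + ((½)*(-1/117))*(-1/15166)) = -396 - (-5268/7409 - 1/234*(-1/15166)) = -396 - (-5268/7409 + 1/3548844) = -396 - 1*(-18695302783/26293385196) = -396 + 18695302783/26293385196 = -10393485234833/26293385196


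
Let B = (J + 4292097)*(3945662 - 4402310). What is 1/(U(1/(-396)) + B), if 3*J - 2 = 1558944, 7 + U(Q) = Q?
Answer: -396/870120517938805 ≈ -4.5511e-13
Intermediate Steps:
U(Q) = -7 + Q
J = 1558946/3 (J = ⅔ + (⅓)*1558944 = ⅔ + 519648 = 1558946/3 ≈ 5.1965e+5)
B = -2197274035192 (B = (1558946/3 + 4292097)*(3945662 - 4402310) = (14435237/3)*(-456648) = -2197274035192)
1/(U(1/(-396)) + B) = 1/((-7 + 1/(-396)) - 2197274035192) = 1/((-7 - 1/396) - 2197274035192) = 1/(-2773/396 - 2197274035192) = 1/(-870120517938805/396) = -396/870120517938805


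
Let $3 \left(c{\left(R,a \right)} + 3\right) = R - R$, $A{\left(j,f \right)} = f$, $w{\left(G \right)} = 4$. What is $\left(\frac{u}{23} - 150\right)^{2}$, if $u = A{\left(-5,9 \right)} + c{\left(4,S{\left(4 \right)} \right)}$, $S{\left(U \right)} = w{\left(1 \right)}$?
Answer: $\frac{11861136}{529} \approx 22422.0$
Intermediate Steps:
$S{\left(U \right)} = 4$
$c{\left(R,a \right)} = -3$ ($c{\left(R,a \right)} = -3 + \frac{R - R}{3} = -3 + \frac{1}{3} \cdot 0 = -3 + 0 = -3$)
$u = 6$ ($u = 9 - 3 = 6$)
$\left(\frac{u}{23} - 150\right)^{2} = \left(\frac{6}{23} - 150\right)^{2} = \left(- \frac{3444}{23}\right)^{2} = \frac{11861136}{529}$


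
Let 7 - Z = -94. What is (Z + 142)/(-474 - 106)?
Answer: -243/580 ≈ -0.41897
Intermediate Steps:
Z = 101 (Z = 7 - 1*(-94) = 7 + 94 = 101)
(Z + 142)/(-474 - 106) = (101 + 142)/(-474 - 106) = 243/(-580) = 243*(-1/580) = -243/580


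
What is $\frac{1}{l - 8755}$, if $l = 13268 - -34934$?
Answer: $\frac{1}{39447} \approx 2.535 \cdot 10^{-5}$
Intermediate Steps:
$l = 48202$ ($l = 13268 + 34934 = 48202$)
$\frac{1}{l - 8755} = \frac{1}{48202 - 8755} = \frac{1}{39447}$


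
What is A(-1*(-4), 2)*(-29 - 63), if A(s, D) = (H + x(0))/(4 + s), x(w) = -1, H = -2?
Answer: 69/2 ≈ 34.500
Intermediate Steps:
A(s, D) = -3/(4 + s) (A(s, D) = (-2 - 1)/(4 + s) = -3/(4 + s))
A(-1*(-4), 2)*(-29 - 63) = (-3/(4 - 1*(-4)))*(-29 - 63) = -3/(4 + 4)*(-92) = -3/8*(-92) = 69/2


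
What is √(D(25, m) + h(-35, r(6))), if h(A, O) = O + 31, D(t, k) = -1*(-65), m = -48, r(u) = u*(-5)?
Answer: √66 ≈ 8.1240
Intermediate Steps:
r(u) = -5*u
D(t, k) = 65
h(A, O) = 31 + O
√(D(25, m) + h(-35, r(6))) = √(65 + (31 - 5*6)) = √(65 + (31 - 30)) = √(65 + 1) = √66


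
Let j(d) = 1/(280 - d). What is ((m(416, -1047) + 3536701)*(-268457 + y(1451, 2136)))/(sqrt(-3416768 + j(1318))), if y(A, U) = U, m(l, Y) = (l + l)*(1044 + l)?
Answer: 1265403192141*I*sqrt(3681376182030)/3546605185 ≈ 6.8457e+8*I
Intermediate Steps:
m(l, Y) = 2*l*(1044 + l) (m(l, Y) = (2*l)*(1044 + l) = 2*l*(1044 + l))
((m(416, -1047) + 3536701)*(-268457 + y(1451, 2136)))/(sqrt(-3416768 + j(1318))) = ((2*416*(1044 + 416) + 3536701)*(-268457 + 2136))/(sqrt(-3416768 - 1/(-280 + 1318))) = ((2*416*1460 + 3536701)*(-266321))/(sqrt(-3416768 - 1/1038)) = ((1214720 + 3536701)*(-266321))/(sqrt(-3416768 - 1*1/1038)) = (4751421*(-266321))/(sqrt(-3416768 - 1/1038)) = -1265403192141*(-I*sqrt(3681376182030)/3546605185) = -(-1265403192141)*I*sqrt(3681376182030)/3546605185 = 1265403192141*I*sqrt(3681376182030)/3546605185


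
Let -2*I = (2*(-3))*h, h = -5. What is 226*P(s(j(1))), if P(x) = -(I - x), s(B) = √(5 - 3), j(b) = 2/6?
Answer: 3390 + 226*√2 ≈ 3709.6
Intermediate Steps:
j(b) = ⅓ (j(b) = 2*(⅙) = ⅓)
I = -15 (I = -2*(-3)*(-5)/2 = -(-3)*(-5) = -½*30 = -15)
s(B) = √2
P(x) = 15 + x (P(x) = -(-15 - x) = 15 + x)
226*P(s(j(1))) = 226*(15 + √2) = 3390 + 226*√2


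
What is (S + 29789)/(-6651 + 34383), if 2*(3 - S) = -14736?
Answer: 9290/6933 ≈ 1.3400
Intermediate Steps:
S = 7371 (S = 3 - ½*(-14736) = 3 + 7368 = 7371)
(S + 29789)/(-6651 + 34383) = (7371 + 29789)/(-6651 + 34383) = 37160/27732 = 37160*(1/27732) = 9290/6933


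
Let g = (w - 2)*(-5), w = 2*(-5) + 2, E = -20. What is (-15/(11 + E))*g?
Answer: 250/3 ≈ 83.333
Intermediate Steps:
w = -8 (w = -10 + 2 = -8)
g = 50 (g = (-8 - 2)*(-5) = -10*(-5) = 50)
(-15/(11 + E))*g = (-15/(11 - 20))*50 = (-15/(-9))*50 = -1/9*(-15)*50 = (5/3)*50 = 250/3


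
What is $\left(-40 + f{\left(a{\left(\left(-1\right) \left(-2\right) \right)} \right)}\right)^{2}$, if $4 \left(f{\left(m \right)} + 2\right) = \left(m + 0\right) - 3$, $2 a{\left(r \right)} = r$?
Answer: $\frac{7225}{4} \approx 1806.3$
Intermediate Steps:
$a{\left(r \right)} = \frac{r}{2}$
$f{\left(m \right)} = - \frac{11}{4} + \frac{m}{4}$ ($f{\left(m \right)} = -2 + \frac{\left(m + 0\right) - 3}{4} = -2 + \frac{m - 3}{4} = -2 + \frac{-3 + m}{4} = -2 + \left(- \frac{3}{4} + \frac{m}{4}\right) = - \frac{11}{4} + \frac{m}{4}$)
$\left(-40 + f{\left(a{\left(\left(-1\right) \left(-2\right) \right)} \right)}\right)^{2} = \left(-40 - \left(\frac{11}{4} - \frac{\frac{1}{2} \left(\left(-1\right) \left(-2\right)\right)}{4}\right)\right)^{2} = \left(-40 - \left(\frac{11}{4} - \frac{\frac{1}{2} \cdot 2}{4}\right)\right)^{2} = \left(-40 + \left(- \frac{11}{4} + \frac{1}{4} \cdot 1\right)\right)^{2} = \left(-40 + \left(- \frac{11}{4} + \frac{1}{4}\right)\right)^{2} = \left(-40 - \frac{5}{2}\right)^{2} = \left(- \frac{85}{2}\right)^{2} = \frac{7225}{4}$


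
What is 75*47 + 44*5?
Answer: 3745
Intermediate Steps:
75*47 + 44*5 = 3525 + 220 = 3745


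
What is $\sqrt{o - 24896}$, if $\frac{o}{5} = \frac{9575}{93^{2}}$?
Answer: $\frac{7 i \sqrt{4393421}}{93} \approx 157.77 i$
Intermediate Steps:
$o = \frac{47875}{8649}$ ($o = 5 \frac{9575}{93^{2}} = 5 \cdot \frac{9575}{8649} = \frac{47875}{8649} \approx 5.5353$)
$\sqrt{o - 24896} = \sqrt{\frac{47875}{8649} - 24896} = \sqrt{- \frac{215277629}{8649}} = \frac{7 i \sqrt{4393421}}{93}$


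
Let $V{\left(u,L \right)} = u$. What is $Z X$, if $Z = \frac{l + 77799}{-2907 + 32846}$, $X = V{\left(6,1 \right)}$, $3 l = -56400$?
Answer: $\frac{353994}{29939} \approx 11.824$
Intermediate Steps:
$l = -18800$ ($l = \frac{1}{3} \left(-56400\right) = -18800$)
$X = 6$
$Z = \frac{58999}{29939}$ ($Z = \frac{-18800 + 77799}{-2907 + 32846} = \frac{58999}{29939} \approx 1.9706$)
$Z X = \frac{58999}{29939} \cdot 6 = \frac{353994}{29939}$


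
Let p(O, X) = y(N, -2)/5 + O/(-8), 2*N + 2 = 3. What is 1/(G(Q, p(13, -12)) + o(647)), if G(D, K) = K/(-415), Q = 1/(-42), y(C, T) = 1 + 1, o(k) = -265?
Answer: -16600/4398951 ≈ -0.0037736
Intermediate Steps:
N = ½ (N = -1 + (½)*3 = -1 + 3/2 = ½ ≈ 0.50000)
y(C, T) = 2
p(O, X) = ⅖ - O/8 (p(O, X) = 2/5 + O/(-8) = 2*(⅕) + O*(-⅛) = ⅖ - O/8)
Q = -1/42 ≈ -0.023810
G(D, K) = -K/415 (G(D, K) = K*(-1/415) = -K/415)
1/(G(Q, p(13, -12)) + o(647)) = 1/(-(⅖ - ⅛*13)/415 - 265) = 1/(-(⅖ - 13/8)/415 - 265) = 1/(-1/415*(-49/40) - 265) = 1/(49/16600 - 265) = 1/(-4398951/16600) = -16600/4398951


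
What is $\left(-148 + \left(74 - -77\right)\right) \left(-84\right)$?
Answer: $-252$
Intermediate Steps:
$\left(-148 + \left(74 - -77\right)\right) \left(-84\right) = \left(-148 + \left(74 + 77\right)\right) \left(-84\right) = \left(-148 + 151\right) \left(-84\right) = 3 \left(-84\right) = -252$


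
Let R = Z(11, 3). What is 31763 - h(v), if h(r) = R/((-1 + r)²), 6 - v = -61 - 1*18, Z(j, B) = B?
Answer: 74706575/2352 ≈ 31763.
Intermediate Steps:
v = 85 (v = 6 - (-61 - 1*18) = 6 - (-61 - 18) = 6 - 1*(-79) = 6 + 79 = 85)
R = 3
h(r) = 3/(-1 + r)² (h(r) = 3/((-1 + r)²) = 3/(-1 + r)²)
31763 - h(v) = 31763 - 3/(-1 + 85)² = 31763 - 3/84² = 31763 - 3/7056 = 31763 - 1*1/2352 = 31763 - 1/2352 = 74706575/2352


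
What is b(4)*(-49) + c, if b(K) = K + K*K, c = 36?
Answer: -944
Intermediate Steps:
b(K) = K + K²
b(4)*(-49) + c = (4*(1 + 4))*(-49) + 36 = (4*5)*(-49) + 36 = 20*(-49) + 36 = -980 + 36 = -944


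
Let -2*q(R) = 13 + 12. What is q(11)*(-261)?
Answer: 6525/2 ≈ 3262.5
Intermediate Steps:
q(R) = -25/2 (q(R) = -(13 + 12)/2 = -½*25 = -25/2)
q(11)*(-261) = -25/2*(-261) = 6525/2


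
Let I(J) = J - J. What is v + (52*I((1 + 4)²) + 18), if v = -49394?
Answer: -49376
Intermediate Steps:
I(J) = 0
v + (52*I((1 + 4)²) + 18) = -49394 + (52*0 + 18) = -49394 + (0 + 18) = -49394 + 18 = -49376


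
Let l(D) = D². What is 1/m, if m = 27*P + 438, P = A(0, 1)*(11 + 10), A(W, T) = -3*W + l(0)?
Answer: 1/438 ≈ 0.0022831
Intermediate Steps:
A(W, T) = -3*W (A(W, T) = -3*W + 0² = -3*W + 0 = -3*W)
P = 0 (P = (-3*0)*(11 + 10) = 0*21 = 0)
m = 438 (m = 27*0 + 438 = 0 + 438 = 438)
1/m = 1/438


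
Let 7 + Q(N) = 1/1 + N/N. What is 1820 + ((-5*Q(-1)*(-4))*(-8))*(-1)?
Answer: 1020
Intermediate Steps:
Q(N) = -5 (Q(N) = -7 + (1/1 + N/N) = -7 + (1*1 + 1) = -7 + (1 + 1) = -7 + 2 = -5)
1820 + ((-5*Q(-1)*(-4))*(-8))*(-1) = 1820 + ((-5*(-5)*(-4))*(-8))*(-1) = 1820 + ((25*(-4))*(-8))*(-1) = 1820 - 100*(-8)*(-1) = 1820 + 800*(-1) = 1820 - 800 = 1020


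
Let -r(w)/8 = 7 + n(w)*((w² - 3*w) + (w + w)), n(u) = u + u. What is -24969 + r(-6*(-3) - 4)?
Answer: -65793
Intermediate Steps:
n(u) = 2*u
r(w) = -56 - 16*w*(w² - w) (r(w) = -8*(7 + (2*w)*((w² - 3*w) + (w + w))) = -8*(7 + (2*w)*((w² - 3*w) + 2*w)) = -8*(7 + (2*w)*(w² - w)) = -8*(7 + 2*w*(w² - w)) = -56 - 16*w*(w² - w))
-24969 + r(-6*(-3) - 4) = -24969 + (-56 - 16*(-6*(-3) - 4)³ + 16*(-6*(-3) - 4)²) = -24969 + (-56 - 16*(18 - 4)³ + 16*(18 - 4)²) = -24969 + (-56 - 16*14³ + 16*14²) = -24969 + (-56 - 16*2744 + 16*196) = -24969 + (-56 - 43904 + 3136) = -24969 - 40824 = -65793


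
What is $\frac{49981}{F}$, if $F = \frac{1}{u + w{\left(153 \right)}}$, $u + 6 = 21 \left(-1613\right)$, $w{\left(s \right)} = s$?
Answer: $-1685659206$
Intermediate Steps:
$u = -33879$ ($u = -6 + 21 \left(-1613\right) = -6 - 33873 = -33879$)
$F = - \frac{1}{33726}$ ($F = \frac{1}{-33879 + 153} = \frac{1}{-33726} = - \frac{1}{33726} \approx -2.9651 \cdot 10^{-5}$)
$\frac{49981}{F} = \frac{49981}{- \frac{1}{33726}} = 49981 \left(-33726\right) = -1685659206$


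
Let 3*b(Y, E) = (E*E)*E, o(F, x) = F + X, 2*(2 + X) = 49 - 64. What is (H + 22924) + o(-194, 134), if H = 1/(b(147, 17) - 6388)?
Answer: 647579685/28502 ≈ 22721.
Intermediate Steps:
X = -19/2 (X = -2 + (49 - 64)/2 = -2 + (1/2)*(-15) = -2 - 15/2 = -19/2 ≈ -9.5000)
o(F, x) = -19/2 + F (o(F, x) = F - 19/2 = -19/2 + F)
b(Y, E) = E**3/3 (b(Y, E) = ((E*E)*E)/3 = (E**2*E)/3 = E**3/3)
H = -3/14251 (H = 1/((1/3)*17**3 - 6388) = 1/((1/3)*4913 - 6388) = 1/(4913/3 - 6388) = 1/(-14251/3) = -3/14251 ≈ -0.00021051)
(H + 22924) + o(-194, 134) = (-3/14251 + 22924) + (-19/2 - 194) = 326689921/14251 - 407/2 = 647579685/28502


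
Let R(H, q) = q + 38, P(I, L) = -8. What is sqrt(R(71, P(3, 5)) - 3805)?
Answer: 5*I*sqrt(151) ≈ 61.441*I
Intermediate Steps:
R(H, q) = 38 + q
sqrt(R(71, P(3, 5)) - 3805) = sqrt((38 - 8) - 3805) = sqrt(30 - 3805) = sqrt(-3775) = 5*I*sqrt(151)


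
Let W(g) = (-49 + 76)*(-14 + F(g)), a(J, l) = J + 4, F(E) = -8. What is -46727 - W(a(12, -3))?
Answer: -46133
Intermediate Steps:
a(J, l) = 4 + J
W(g) = -594 (W(g) = (-49 + 76)*(-14 - 8) = 27*(-22) = -594)
-46727 - W(a(12, -3)) = -46727 - 1*(-594) = -46727 + 594 = -46133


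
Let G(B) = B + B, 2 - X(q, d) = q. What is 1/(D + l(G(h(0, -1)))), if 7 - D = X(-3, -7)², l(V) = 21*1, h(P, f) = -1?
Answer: ⅓ ≈ 0.33333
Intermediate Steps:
X(q, d) = 2 - q
G(B) = 2*B
l(V) = 21
D = -18 (D = 7 - (2 - 1*(-3))² = 7 - (2 + 3)² = 7 - 1*5² = 7 - 1*25 = 7 - 25 = -18)
1/(D + l(G(h(0, -1)))) = 1/(-18 + 21) = 1/3 = ⅓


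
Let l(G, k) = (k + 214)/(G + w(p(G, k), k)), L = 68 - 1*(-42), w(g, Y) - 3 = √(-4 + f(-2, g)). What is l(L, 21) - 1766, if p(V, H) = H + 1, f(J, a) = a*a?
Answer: -21675819/12289 - 940*√30/12289 ≈ -1764.3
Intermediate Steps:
f(J, a) = a²
p(V, H) = 1 + H
w(g, Y) = 3 + √(-4 + g²)
L = 110 (L = 68 + 42 = 110)
l(G, k) = (214 + k)/(3 + G + √(-4 + (1 + k)²)) (l(G, k) = (k + 214)/(G + (3 + √(-4 + (1 + k)²))) = (214 + k)/(3 + G + √(-4 + (1 + k)²)))
l(L, 21) - 1766 = (214 + 21)/(3 + 110 + √(-4 + (1 + 21)²)) - 1766 = 235/(3 + 110 + √(-4 + 22²)) - 1766 = 235/(3 + 110 + √(-4 + 484)) - 1766 = 235/(3 + 110 + √480) - 1766 = 235/(3 + 110 + 4*√30) - 1766 = 235/(113 + 4*√30) - 1766 = -1766 + 235/(113 + 4*√30)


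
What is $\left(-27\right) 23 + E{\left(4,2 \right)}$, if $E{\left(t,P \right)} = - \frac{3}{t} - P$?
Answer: $- \frac{2495}{4} \approx -623.75$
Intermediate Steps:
$E{\left(t,P \right)} = - P - \frac{3}{t}$
$\left(-27\right) 23 + E{\left(4,2 \right)} = \left(-27\right) 23 - \left(2 + \frac{3}{4}\right) = -621 - \frac{11}{4} = - \frac{2495}{4}$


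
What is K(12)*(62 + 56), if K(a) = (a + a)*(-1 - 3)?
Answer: -11328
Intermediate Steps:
K(a) = -8*a (K(a) = (2*a)*(-4) = -8*a)
K(12)*(62 + 56) = (-8*12)*(62 + 56) = -96*118 = -11328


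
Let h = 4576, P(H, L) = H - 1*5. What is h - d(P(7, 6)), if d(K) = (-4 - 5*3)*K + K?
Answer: 4612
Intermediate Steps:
P(H, L) = -5 + H (P(H, L) = H - 5 = -5 + H)
d(K) = -18*K (d(K) = (-4 - 15)*K + K = -19*K + K = -18*K)
h - d(P(7, 6)) = 4576 - (-18)*(-5 + 7) = 4576 - (-18)*2 = 4576 - 1*(-36) = 4576 + 36 = 4612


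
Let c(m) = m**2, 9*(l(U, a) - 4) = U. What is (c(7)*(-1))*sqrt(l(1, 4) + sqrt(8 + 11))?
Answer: -49*sqrt(37 + 9*sqrt(19))/3 ≈ -142.61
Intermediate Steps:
l(U, a) = 4 + U/9
(c(7)*(-1))*sqrt(l(1, 4) + sqrt(8 + 11)) = (7**2*(-1))*sqrt((4 + (1/9)*1) + sqrt(8 + 11)) = (49*(-1))*sqrt((4 + 1/9) + sqrt(19)) = -49*sqrt(37/9 + sqrt(19))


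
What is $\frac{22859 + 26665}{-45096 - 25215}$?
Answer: $- \frac{16508}{23437} \approx -0.70436$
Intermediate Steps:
$\frac{22859 + 26665}{-45096 - 25215} = \frac{49524}{-70311} = 49524 \left(- \frac{1}{70311}\right) = - \frac{16508}{23437}$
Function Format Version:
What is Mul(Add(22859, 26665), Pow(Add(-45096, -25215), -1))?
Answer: Rational(-16508, 23437) ≈ -0.70436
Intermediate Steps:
Mul(Add(22859, 26665), Pow(Add(-45096, -25215), -1)) = Mul(49524, Pow(-70311, -1)) = Mul(49524, Rational(-1, 70311)) = Rational(-16508, 23437)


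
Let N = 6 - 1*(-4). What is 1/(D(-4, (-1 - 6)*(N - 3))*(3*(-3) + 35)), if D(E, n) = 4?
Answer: 1/104 ≈ 0.0096154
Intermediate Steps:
N = 10 (N = 6 + 4 = 10)
1/(D(-4, (-1 - 6)*(N - 3))*(3*(-3) + 35)) = 1/(4*(3*(-3) + 35)) = 1/(4*(-9 + 35)) = 1/(4*26) = 1/104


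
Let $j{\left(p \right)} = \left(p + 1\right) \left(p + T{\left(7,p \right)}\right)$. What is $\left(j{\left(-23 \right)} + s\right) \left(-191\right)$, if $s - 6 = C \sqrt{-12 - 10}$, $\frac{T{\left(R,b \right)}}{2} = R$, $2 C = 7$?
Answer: $-38964 - \frac{1337 i \sqrt{22}}{2} \approx -38964.0 - 3135.5 i$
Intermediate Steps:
$C = \frac{7}{2}$ ($C = \frac{1}{2} \cdot 7 = \frac{7}{2} \approx 3.5$)
$T{\left(R,b \right)} = 2 R$
$j{\left(p \right)} = \left(1 + p\right) \left(14 + p\right)$ ($j{\left(p \right)} = \left(p + 1\right) \left(p + 2 \cdot 7\right) = \left(1 + p\right) \left(p + 14\right) = \left(1 + p\right) \left(14 + p\right)$)
$s = 6 + \frac{7 i \sqrt{22}}{2}$ ($s = 6 + \frac{7 \sqrt{-12 - 10}}{2} = 6 + \frac{7 \sqrt{-22}}{2} = 6 + \frac{7 i \sqrt{22}}{2} \approx 6.0 + 16.416 i$)
$\left(j{\left(-23 \right)} + s\right) \left(-191\right) = \left(\left(14 + \left(-23\right)^{2} + 15 \left(-23\right)\right) + \left(6 + \frac{7 i \sqrt{22}}{2}\right)\right) \left(-191\right) = \left(\left(14 + 529 - 345\right) + \left(6 + \frac{7 i \sqrt{22}}{2}\right)\right) \left(-191\right) = \left(198 + \left(6 + \frac{7 i \sqrt{22}}{2}\right)\right) \left(-191\right) = \left(204 + \frac{7 i \sqrt{22}}{2}\right) \left(-191\right) = -38964 - \frac{1337 i \sqrt{22}}{2}$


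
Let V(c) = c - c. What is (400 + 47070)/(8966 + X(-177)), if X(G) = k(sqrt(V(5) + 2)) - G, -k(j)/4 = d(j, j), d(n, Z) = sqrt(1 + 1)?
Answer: 434018210/83594417 + 189880*sqrt(2)/83594417 ≈ 5.1952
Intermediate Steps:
V(c) = 0
d(n, Z) = sqrt(2)
k(j) = -4*sqrt(2)
X(G) = -G - 4*sqrt(2) (X(G) = -4*sqrt(2) - G = -G - 4*sqrt(2))
(400 + 47070)/(8966 + X(-177)) = (400 + 47070)/(8966 + (-1*(-177) - 4*sqrt(2))) = 47470/(8966 + (177 - 4*sqrt(2))) = 47470/(9143 - 4*sqrt(2))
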